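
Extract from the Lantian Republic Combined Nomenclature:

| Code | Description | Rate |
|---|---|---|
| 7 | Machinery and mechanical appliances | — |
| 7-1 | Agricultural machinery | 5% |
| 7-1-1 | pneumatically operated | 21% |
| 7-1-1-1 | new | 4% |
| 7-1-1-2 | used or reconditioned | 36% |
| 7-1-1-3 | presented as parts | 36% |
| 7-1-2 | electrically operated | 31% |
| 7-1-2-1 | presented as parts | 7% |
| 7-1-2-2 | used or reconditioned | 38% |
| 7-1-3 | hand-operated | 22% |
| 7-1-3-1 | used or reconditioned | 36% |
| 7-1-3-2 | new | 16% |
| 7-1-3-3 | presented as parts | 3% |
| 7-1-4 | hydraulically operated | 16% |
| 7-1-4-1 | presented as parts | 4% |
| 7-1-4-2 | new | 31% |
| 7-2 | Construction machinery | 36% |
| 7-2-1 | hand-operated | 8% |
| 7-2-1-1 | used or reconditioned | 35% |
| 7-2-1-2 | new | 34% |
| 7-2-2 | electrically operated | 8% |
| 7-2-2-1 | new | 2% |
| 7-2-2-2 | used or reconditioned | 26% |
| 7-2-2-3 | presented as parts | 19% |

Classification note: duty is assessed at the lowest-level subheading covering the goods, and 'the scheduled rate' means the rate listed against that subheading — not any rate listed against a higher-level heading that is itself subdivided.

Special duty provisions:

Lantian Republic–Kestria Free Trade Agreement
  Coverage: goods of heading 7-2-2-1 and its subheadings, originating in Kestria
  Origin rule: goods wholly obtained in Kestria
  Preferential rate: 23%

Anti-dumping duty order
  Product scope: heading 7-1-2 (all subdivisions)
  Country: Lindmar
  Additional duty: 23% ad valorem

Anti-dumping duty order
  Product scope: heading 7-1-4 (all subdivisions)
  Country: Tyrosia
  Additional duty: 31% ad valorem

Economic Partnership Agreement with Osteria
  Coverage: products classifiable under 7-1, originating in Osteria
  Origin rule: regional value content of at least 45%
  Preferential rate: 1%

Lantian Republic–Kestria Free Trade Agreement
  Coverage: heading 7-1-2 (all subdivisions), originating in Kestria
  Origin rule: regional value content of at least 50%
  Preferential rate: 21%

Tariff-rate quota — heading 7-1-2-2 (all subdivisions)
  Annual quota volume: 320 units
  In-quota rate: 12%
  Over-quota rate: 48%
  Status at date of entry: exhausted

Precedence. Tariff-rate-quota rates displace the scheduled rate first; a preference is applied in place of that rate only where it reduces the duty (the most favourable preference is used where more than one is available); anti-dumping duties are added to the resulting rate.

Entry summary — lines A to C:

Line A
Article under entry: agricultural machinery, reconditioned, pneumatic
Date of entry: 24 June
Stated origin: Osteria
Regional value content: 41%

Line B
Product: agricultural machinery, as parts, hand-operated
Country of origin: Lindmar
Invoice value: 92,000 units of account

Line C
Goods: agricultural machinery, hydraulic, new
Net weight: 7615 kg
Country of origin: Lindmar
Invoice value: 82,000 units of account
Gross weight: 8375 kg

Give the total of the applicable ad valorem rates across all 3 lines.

70%

Line A: agricultural → 7-1; pneumatic → 7-1-1; reconditioned → 7-1-1-2. Scheduled 36%. Osteria agreement on 7-1: RVC < 45%. → 36%.
Line B: agricultural → 7-1; hand-operated → 7-1-3; as parts → 7-1-3-3. Scheduled 3%. No special measure applies. → 3%.
Line C: agricultural → 7-1; hydraulic → 7-1-4; new → 7-1-4-2. Scheduled 31%. No special measure applies. → 31%.
Sum: 36% + 3% + 31% = 70%.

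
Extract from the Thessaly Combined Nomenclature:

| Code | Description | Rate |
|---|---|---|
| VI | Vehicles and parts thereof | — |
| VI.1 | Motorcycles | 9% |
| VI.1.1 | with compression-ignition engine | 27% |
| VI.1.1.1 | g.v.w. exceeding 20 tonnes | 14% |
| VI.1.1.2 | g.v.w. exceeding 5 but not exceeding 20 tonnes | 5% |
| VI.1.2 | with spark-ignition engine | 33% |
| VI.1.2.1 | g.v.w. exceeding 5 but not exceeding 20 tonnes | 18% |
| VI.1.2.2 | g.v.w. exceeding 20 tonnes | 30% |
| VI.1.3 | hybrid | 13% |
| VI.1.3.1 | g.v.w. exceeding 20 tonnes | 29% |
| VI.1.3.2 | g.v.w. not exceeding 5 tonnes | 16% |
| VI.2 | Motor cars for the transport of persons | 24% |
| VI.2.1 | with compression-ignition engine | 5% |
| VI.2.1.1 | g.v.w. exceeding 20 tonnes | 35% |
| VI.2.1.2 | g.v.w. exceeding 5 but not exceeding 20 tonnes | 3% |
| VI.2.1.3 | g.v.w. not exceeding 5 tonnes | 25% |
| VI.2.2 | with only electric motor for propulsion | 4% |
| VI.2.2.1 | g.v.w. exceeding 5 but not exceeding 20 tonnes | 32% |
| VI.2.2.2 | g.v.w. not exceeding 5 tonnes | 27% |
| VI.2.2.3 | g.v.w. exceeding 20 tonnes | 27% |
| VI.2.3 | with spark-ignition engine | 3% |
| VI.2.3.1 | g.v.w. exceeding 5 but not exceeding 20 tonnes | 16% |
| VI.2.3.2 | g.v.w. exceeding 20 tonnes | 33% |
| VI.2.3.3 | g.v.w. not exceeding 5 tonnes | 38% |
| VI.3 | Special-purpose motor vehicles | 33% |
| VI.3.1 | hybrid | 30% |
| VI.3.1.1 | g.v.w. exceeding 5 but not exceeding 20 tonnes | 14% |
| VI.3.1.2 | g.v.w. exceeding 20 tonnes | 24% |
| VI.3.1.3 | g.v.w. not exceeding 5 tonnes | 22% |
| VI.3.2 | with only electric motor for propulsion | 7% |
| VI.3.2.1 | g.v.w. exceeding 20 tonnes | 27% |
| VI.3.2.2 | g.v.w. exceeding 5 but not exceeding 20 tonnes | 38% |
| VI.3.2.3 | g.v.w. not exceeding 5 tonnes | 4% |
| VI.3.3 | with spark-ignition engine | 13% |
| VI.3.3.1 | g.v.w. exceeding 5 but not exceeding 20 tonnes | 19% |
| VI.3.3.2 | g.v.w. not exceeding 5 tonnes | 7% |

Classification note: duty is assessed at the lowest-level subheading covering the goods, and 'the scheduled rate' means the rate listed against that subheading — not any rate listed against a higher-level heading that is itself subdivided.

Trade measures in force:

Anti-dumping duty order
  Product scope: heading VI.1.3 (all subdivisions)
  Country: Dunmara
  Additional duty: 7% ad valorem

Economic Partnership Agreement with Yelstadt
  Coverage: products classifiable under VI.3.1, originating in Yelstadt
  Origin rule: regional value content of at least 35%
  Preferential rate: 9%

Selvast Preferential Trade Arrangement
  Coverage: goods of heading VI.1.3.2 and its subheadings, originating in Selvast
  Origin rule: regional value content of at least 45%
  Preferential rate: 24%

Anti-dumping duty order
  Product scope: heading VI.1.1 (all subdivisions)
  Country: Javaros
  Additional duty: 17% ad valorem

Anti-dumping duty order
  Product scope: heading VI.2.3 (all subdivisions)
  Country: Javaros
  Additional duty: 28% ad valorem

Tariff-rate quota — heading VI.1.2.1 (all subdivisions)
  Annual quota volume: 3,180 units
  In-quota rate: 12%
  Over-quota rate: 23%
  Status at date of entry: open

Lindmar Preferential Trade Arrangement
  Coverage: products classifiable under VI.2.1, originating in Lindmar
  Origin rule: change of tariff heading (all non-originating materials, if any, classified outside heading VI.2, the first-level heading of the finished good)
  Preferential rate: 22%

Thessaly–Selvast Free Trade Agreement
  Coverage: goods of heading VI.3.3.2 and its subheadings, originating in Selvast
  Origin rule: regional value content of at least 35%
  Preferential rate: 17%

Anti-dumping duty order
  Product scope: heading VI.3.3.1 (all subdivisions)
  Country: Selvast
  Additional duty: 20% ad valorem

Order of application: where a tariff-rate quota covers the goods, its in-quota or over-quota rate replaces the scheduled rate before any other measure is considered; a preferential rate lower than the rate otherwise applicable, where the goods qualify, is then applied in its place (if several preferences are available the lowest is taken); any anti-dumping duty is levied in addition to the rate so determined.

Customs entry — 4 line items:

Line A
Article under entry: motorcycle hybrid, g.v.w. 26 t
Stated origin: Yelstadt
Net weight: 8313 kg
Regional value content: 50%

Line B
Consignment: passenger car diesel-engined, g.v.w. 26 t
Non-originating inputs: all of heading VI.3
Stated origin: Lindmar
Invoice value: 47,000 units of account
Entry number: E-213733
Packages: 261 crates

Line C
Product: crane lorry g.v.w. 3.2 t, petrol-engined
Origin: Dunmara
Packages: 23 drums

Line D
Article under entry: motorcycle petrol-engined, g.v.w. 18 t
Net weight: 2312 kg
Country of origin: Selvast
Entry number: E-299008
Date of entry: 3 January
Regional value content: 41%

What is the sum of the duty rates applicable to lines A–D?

70%

Line A: motorcycle → VI.1; hybrid → VI.1.3; g.v.w. 26 t → VI.1.3.1. Scheduled 29%. Yelstadt agreement on VI.3.1: VI.1.3.1 not covered. → 29%.
Line B: passenger car → VI.2; diesel-engined → VI.2.1; g.v.w. 26 t → VI.2.1.1. Scheduled 35%. Lindmar agreement on VI.2.1: CTH met → 22% available; preferential 22%. → 22%.
Line C: crane lorry → VI.3; petrol-engined → VI.3.3; g.v.w. 3.2 t → VI.3.3.2. Scheduled 7%. No special measure applies. → 7%.
Line D: motorcycle → VI.1; petrol-engined → VI.1.2; g.v.w. 18 t → VI.1.2.1. Scheduled 18%. quota on VI.1.2.1 open → in-quota 12%; Selvast agreement on VI.1.3.2: VI.1.2.1 not covered; Selvast agreement on VI.3.3.2: VI.1.2.1 not covered. → 12%.
Sum: 29% + 22% + 7% + 12% = 70%.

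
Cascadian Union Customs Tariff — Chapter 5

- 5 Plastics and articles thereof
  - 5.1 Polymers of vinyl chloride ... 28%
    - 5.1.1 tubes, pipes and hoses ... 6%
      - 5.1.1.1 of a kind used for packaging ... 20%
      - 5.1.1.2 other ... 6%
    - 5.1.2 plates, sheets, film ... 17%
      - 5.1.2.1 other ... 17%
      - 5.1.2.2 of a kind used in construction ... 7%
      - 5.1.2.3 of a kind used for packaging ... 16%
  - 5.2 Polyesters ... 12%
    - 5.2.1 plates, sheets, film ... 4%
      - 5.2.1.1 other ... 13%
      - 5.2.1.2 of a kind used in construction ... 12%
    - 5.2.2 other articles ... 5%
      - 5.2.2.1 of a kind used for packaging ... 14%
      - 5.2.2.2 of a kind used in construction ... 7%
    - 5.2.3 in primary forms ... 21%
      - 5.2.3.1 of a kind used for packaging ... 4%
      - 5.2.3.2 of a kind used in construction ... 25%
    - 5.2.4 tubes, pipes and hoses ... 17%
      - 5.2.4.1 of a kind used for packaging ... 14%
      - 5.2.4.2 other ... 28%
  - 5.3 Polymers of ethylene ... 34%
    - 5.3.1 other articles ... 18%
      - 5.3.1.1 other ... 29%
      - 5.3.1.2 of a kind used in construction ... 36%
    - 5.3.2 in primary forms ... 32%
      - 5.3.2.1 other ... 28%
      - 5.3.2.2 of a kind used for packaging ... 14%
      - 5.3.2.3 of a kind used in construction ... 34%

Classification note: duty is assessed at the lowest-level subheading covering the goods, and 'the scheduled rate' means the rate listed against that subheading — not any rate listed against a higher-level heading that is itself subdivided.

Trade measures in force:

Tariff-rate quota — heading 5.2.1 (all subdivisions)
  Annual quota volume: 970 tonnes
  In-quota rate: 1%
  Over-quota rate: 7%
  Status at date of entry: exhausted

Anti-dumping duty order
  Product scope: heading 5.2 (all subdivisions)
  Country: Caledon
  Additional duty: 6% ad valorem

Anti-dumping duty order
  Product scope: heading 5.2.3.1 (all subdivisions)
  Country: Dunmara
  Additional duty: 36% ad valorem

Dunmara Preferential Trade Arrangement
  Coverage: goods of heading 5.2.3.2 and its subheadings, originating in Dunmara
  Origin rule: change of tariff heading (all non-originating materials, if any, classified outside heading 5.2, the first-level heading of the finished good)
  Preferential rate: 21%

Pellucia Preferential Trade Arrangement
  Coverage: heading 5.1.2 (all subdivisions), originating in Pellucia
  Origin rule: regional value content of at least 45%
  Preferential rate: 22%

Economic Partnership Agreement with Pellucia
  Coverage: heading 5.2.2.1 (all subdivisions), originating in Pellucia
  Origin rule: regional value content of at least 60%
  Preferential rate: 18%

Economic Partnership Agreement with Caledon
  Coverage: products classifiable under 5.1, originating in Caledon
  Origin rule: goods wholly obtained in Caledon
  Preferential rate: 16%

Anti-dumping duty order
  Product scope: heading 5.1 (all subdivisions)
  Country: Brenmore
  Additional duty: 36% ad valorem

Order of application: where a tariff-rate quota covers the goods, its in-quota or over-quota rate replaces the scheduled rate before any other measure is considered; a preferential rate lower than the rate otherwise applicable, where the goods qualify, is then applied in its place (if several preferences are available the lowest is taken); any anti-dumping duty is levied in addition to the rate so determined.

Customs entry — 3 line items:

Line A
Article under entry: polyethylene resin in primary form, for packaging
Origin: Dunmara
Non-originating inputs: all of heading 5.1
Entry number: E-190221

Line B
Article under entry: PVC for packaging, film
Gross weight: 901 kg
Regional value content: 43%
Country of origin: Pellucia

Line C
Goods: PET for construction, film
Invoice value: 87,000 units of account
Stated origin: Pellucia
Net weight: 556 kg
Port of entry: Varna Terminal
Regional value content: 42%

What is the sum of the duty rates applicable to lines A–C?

Line A: polyethylene → 5.3; resin in primary form → 5.3.2; for packaging → 5.3.2.2. Scheduled 14%. Dunmara agreement on 5.2.3.2: 5.3.2.2 not covered. → 14%.
Line B: PVC → 5.1; film → 5.1.2; for packaging → 5.1.2.3. Scheduled 16%. Pellucia agreement on 5.1.2: RVC < 45%; Pellucia agreement on 5.2.2.1: 5.1.2.3 not covered. → 16%.
Line C: PET → 5.2; film → 5.2.1; for construction → 5.2.1.2. Scheduled 12%. quota on 5.2.1 exhausted → over-quota 7%; Pellucia agreement on 5.1.2: 5.2.1.2 not covered; Pellucia agreement on 5.2.2.1: 5.2.1.2 not covered. → 7%.
Sum: 14% + 16% + 7% = 37%.

37%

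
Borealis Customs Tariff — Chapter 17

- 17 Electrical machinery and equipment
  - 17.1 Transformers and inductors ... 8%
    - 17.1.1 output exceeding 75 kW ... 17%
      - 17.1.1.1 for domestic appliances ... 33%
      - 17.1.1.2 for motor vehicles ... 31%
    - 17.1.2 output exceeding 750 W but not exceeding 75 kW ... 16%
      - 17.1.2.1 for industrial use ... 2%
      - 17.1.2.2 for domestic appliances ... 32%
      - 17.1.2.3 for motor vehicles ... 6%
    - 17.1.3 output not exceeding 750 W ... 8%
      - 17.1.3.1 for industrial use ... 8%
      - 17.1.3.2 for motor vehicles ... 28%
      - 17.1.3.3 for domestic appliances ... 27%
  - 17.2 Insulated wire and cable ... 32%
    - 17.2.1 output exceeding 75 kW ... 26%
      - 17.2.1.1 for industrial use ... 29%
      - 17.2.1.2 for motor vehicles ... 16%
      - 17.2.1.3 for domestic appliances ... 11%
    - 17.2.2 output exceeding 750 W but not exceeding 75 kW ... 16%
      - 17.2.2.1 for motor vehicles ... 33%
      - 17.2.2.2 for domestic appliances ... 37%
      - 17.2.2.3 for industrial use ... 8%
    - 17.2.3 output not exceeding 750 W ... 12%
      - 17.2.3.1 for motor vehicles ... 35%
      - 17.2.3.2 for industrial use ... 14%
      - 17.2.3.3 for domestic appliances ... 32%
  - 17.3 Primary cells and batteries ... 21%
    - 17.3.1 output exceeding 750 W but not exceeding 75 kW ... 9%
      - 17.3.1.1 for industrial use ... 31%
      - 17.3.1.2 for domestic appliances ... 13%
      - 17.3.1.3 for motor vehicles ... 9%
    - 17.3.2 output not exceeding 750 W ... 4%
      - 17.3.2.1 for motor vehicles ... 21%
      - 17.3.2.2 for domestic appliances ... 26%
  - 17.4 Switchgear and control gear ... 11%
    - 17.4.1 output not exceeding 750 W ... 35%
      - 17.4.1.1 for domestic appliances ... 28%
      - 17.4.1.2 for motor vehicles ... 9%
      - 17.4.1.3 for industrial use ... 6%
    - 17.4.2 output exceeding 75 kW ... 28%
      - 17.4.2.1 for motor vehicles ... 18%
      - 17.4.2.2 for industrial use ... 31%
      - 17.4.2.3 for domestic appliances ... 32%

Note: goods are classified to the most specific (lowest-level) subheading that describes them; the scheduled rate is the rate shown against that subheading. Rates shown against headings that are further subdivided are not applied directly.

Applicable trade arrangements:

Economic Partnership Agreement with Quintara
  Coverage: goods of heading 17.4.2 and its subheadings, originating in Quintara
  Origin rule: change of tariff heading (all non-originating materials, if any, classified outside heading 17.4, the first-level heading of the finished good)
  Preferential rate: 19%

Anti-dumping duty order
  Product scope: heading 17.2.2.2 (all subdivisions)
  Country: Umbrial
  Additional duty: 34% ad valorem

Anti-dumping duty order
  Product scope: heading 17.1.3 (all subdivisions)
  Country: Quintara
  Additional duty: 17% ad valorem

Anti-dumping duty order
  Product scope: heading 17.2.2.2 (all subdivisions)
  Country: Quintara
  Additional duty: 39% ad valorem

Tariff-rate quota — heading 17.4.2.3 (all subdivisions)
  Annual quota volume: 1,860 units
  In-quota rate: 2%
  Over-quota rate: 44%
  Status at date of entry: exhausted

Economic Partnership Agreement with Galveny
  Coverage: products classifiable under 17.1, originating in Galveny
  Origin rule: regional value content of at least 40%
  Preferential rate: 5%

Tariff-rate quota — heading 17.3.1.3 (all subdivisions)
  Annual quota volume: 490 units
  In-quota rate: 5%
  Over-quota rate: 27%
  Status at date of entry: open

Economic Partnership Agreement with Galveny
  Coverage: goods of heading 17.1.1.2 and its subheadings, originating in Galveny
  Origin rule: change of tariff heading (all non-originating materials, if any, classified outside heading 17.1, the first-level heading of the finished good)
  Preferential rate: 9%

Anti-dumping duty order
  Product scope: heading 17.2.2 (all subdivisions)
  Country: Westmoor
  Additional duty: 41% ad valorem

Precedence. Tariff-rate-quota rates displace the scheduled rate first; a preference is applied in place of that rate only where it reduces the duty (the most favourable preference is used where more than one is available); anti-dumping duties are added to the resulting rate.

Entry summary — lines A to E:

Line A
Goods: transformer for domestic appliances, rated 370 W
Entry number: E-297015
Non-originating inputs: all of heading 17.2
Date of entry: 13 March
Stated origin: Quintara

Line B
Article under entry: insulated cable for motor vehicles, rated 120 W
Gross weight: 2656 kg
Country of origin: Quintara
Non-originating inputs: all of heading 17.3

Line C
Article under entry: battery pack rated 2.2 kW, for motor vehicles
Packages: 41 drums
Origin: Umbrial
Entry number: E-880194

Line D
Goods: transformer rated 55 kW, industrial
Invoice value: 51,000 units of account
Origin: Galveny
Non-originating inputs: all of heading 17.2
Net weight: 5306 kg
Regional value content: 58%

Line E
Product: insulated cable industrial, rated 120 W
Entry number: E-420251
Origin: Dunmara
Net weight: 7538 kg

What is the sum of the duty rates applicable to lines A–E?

100%

Line A: transformer → 17.1; rated 370 W → 17.1.3; for domestic appliances → 17.1.3.3. Scheduled 27%. Quintara agreement on 17.4.2: 17.1.3.3 not covered; anti-dumping (Quintara, 17.1.3): +17%; total 27% + 17% = 44%. → 44%.
Line B: insulated cable → 17.2; rated 120 W → 17.2.3; for motor vehicles → 17.2.3.1. Scheduled 35%. Quintara agreement on 17.4.2: 17.2.3.1 not covered. → 35%.
Line C: battery pack → 17.3; rated 2.2 kW → 17.3.1; for motor vehicles → 17.3.1.3. Scheduled 9%. quota on 17.3.1.3 open → in-quota 5%. → 5%.
Line D: transformer → 17.1; rated 55 kW → 17.1.2; industrial → 17.1.2.1. Scheduled 2%. Galveny agreement on 17.1: RVC ≥ 40% → 5% available; Galveny agreement on 17.1.1.2: 17.1.2.1 not covered; preference 5% not lower than 2% → no reduction. → 2%.
Line E: insulated cable → 17.2; rated 120 W → 17.2.3; industrial → 17.2.3.2. Scheduled 14%. No special measure applies. → 14%.
Sum: 44% + 35% + 5% + 2% + 14% = 100%.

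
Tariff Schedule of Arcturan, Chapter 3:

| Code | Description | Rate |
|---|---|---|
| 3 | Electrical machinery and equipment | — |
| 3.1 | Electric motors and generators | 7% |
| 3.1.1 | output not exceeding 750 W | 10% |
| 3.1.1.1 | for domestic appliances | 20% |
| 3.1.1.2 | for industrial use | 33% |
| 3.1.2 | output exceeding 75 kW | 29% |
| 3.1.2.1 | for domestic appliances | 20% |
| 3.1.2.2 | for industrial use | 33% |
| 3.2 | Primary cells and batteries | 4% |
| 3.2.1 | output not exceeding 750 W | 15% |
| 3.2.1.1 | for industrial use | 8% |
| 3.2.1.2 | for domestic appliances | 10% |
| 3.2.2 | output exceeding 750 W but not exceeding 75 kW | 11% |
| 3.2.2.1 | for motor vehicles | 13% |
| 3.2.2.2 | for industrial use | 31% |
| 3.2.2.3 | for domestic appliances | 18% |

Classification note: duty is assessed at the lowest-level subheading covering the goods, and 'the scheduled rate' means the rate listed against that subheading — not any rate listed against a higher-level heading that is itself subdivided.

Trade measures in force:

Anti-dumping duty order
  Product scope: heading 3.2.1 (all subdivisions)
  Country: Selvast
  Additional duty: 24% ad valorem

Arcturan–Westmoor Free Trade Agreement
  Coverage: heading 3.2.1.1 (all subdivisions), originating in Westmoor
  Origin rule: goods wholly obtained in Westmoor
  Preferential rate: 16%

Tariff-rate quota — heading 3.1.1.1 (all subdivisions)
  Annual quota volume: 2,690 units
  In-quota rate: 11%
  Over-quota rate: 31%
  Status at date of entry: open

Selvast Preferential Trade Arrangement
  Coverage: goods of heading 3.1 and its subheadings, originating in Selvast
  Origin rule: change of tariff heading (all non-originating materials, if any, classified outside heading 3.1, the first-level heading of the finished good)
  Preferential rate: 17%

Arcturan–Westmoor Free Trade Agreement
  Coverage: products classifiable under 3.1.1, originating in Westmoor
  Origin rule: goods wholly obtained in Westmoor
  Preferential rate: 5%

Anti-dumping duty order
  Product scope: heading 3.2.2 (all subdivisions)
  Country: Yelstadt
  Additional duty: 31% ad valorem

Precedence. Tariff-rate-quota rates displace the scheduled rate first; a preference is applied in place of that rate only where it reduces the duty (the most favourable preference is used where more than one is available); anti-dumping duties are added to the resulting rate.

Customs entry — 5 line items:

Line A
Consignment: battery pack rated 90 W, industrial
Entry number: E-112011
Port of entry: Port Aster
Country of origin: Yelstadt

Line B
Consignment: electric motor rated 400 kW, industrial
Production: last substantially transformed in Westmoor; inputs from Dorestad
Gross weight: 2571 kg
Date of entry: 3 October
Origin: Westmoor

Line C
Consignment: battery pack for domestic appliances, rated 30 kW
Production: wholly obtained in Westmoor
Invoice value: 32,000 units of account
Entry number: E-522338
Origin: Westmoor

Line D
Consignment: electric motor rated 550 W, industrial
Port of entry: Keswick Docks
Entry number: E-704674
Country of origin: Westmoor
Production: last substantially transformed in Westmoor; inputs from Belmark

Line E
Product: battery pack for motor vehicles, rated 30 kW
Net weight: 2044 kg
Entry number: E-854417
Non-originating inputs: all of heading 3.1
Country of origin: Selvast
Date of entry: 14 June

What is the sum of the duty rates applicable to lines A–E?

105%

Line A: battery pack → 3.2; rated 90 W → 3.2.1; industrial → 3.2.1.1. Scheduled 8%. No special measure applies. → 8%.
Line B: electric motor → 3.1; rated 400 kW → 3.1.2; industrial → 3.1.2.2. Scheduled 33%. Westmoor agreement on 3.2.1.1: 3.1.2.2 not covered; Westmoor agreement on 3.1.1: 3.1.2.2 not covered. → 33%.
Line C: battery pack → 3.2; rated 30 kW → 3.2.2; for domestic appliances → 3.2.2.3. Scheduled 18%. Westmoor agreement on 3.2.1.1: 3.2.2.3 not covered; Westmoor agreement on 3.1.1: 3.2.2.3 not covered. → 18%.
Line D: electric motor → 3.1; rated 550 W → 3.1.1; industrial → 3.1.1.2. Scheduled 33%. Westmoor agreement on 3.2.1.1: 3.1.1.2 not covered; Westmoor agreement on 3.1.1: not wholly obtained. → 33%.
Line E: battery pack → 3.2; rated 30 kW → 3.2.2; for motor vehicles → 3.2.2.1. Scheduled 13%. Selvast agreement on 3.1: 3.2.2.1 not covered. → 13%.
Sum: 8% + 33% + 18% + 33% + 13% = 105%.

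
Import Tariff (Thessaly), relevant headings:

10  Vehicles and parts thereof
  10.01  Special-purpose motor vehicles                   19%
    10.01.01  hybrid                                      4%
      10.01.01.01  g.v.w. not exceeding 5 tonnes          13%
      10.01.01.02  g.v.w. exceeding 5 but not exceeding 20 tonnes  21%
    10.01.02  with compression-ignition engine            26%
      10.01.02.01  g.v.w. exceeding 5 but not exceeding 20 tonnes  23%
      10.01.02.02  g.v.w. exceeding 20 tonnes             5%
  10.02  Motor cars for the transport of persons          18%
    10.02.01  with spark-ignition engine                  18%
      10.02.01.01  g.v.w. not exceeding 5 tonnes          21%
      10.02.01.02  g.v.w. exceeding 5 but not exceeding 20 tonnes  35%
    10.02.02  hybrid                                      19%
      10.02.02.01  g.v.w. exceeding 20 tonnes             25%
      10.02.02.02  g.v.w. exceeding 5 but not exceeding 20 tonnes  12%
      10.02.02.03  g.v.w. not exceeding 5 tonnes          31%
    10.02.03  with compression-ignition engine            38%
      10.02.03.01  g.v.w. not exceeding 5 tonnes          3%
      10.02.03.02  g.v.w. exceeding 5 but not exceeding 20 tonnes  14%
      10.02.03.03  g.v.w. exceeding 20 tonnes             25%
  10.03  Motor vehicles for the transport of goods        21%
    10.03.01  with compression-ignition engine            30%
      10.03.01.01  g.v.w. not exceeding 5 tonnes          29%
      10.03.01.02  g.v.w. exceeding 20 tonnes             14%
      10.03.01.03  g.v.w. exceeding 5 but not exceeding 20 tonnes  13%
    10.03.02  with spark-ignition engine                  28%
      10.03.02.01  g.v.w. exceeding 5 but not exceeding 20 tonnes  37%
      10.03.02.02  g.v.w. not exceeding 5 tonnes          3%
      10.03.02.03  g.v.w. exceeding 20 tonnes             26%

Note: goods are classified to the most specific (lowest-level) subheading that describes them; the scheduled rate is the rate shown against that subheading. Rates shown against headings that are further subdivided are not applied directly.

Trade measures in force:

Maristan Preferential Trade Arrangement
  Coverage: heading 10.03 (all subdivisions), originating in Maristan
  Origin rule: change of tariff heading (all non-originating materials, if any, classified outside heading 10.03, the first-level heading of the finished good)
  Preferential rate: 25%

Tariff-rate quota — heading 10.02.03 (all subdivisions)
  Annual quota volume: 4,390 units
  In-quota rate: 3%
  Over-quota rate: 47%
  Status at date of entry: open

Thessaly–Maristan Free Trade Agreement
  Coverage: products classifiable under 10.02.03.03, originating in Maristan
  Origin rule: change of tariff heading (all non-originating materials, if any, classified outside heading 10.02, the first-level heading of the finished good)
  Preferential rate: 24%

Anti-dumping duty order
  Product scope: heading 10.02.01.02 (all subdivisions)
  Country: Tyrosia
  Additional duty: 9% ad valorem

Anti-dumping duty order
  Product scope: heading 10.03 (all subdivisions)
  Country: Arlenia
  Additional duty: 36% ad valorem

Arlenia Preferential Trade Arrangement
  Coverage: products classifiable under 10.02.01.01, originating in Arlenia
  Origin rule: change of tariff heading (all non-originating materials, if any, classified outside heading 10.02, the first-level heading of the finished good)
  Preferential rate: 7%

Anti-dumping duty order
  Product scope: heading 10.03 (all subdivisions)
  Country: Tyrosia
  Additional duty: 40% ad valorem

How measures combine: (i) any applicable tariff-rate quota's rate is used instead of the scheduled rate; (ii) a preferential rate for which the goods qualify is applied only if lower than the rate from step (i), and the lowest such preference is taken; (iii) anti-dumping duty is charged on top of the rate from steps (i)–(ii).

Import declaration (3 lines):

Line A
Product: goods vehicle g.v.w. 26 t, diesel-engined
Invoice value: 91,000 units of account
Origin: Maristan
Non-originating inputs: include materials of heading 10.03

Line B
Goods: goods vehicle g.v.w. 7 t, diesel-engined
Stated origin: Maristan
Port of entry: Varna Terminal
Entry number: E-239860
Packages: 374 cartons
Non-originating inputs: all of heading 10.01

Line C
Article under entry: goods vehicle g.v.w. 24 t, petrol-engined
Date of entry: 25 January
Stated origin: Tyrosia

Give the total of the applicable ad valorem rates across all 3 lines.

93%

Line A: goods vehicle → 10.03; diesel-engined → 10.03.01; g.v.w. 26 t → 10.03.01.02. Scheduled 14%. Maristan agreement on 10.03: CTH not met; Maristan agreement on 10.02.03.03: 10.03.01.02 not covered. → 14%.
Line B: goods vehicle → 10.03; diesel-engined → 10.03.01; g.v.w. 7 t → 10.03.01.03. Scheduled 13%. Maristan agreement on 10.03: CTH met → 25% available; Maristan agreement on 10.02.03.03: 10.03.01.03 not covered; preference 25% not lower than 13% → no reduction. → 13%.
Line C: goods vehicle → 10.03; petrol-engined → 10.03.02; g.v.w. 24 t → 10.03.02.03. Scheduled 26%. anti-dumping (Tyrosia, 10.03): +40%; total 26% + 40% = 66%. → 66%.
Sum: 14% + 13% + 66% = 93%.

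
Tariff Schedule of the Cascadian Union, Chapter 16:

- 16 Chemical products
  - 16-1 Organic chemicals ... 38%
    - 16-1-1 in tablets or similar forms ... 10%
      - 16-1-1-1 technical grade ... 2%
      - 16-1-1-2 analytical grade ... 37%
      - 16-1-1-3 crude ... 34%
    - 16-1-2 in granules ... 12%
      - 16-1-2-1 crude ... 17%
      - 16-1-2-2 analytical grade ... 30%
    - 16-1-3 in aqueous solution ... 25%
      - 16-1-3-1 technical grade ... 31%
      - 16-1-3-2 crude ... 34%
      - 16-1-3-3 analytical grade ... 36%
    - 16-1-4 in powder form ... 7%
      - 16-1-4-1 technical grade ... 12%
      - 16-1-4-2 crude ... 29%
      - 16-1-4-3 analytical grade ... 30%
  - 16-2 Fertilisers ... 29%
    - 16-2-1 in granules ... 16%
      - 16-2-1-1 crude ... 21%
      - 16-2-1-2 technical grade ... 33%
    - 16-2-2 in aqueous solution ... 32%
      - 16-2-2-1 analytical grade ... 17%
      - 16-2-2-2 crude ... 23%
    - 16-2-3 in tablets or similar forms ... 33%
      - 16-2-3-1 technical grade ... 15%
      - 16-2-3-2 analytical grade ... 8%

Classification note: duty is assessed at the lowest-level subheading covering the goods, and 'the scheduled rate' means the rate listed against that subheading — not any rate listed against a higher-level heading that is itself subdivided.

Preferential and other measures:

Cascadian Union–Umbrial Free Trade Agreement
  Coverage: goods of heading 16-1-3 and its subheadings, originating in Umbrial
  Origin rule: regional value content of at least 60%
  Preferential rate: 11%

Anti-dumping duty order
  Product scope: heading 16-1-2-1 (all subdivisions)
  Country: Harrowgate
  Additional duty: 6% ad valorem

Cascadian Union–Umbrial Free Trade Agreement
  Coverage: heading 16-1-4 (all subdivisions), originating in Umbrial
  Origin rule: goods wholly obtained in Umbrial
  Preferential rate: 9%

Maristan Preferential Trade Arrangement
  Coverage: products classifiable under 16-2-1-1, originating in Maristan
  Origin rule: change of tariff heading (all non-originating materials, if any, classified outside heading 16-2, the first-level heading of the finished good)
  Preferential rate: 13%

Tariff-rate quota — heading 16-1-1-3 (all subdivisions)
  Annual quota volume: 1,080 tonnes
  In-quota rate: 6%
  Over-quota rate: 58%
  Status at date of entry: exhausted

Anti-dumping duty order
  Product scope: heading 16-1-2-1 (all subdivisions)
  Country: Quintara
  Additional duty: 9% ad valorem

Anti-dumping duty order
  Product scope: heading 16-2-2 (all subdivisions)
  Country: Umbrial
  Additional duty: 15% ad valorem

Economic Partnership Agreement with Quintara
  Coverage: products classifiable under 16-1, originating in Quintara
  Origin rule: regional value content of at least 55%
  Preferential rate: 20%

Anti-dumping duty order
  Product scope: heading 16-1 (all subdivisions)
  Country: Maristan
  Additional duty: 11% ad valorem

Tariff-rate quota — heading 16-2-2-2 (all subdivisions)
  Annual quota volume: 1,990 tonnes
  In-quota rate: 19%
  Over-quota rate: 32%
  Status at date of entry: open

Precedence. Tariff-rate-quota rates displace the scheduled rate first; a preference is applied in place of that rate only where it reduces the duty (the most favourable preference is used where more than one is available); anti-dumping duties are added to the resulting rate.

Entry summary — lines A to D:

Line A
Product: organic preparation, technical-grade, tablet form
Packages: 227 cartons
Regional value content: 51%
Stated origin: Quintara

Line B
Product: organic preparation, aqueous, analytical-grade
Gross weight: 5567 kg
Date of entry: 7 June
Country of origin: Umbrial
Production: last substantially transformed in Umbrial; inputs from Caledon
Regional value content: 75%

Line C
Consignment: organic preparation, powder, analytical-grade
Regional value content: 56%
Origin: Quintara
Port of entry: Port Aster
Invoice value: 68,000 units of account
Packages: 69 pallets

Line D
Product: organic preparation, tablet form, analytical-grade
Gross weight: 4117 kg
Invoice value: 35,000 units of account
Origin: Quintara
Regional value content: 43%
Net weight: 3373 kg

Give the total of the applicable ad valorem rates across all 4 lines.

Line A: organic → 16-1; tablet form → 16-1-1; technical-grade → 16-1-1-1. Scheduled 2%. Quintara agreement on 16-1: RVC < 55%. → 2%.
Line B: organic → 16-1; aqueous → 16-1-3; analytical-grade → 16-1-3-3. Scheduled 36%. Umbrial agreement on 16-1-3: RVC ≥ 60% → 11% available; Umbrial agreement on 16-1-4: 16-1-3-3 not covered; preferential 11%. → 11%.
Line C: organic → 16-1; powder → 16-1-4; analytical-grade → 16-1-4-3. Scheduled 30%. Quintara agreement on 16-1: RVC ≥ 55% → 20% available; preferential 20%. → 20%.
Line D: organic → 16-1; tablet form → 16-1-1; analytical-grade → 16-1-1-2. Scheduled 37%. Quintara agreement on 16-1: RVC < 55%. → 37%.
Sum: 2% + 11% + 20% + 37% = 70%.

70%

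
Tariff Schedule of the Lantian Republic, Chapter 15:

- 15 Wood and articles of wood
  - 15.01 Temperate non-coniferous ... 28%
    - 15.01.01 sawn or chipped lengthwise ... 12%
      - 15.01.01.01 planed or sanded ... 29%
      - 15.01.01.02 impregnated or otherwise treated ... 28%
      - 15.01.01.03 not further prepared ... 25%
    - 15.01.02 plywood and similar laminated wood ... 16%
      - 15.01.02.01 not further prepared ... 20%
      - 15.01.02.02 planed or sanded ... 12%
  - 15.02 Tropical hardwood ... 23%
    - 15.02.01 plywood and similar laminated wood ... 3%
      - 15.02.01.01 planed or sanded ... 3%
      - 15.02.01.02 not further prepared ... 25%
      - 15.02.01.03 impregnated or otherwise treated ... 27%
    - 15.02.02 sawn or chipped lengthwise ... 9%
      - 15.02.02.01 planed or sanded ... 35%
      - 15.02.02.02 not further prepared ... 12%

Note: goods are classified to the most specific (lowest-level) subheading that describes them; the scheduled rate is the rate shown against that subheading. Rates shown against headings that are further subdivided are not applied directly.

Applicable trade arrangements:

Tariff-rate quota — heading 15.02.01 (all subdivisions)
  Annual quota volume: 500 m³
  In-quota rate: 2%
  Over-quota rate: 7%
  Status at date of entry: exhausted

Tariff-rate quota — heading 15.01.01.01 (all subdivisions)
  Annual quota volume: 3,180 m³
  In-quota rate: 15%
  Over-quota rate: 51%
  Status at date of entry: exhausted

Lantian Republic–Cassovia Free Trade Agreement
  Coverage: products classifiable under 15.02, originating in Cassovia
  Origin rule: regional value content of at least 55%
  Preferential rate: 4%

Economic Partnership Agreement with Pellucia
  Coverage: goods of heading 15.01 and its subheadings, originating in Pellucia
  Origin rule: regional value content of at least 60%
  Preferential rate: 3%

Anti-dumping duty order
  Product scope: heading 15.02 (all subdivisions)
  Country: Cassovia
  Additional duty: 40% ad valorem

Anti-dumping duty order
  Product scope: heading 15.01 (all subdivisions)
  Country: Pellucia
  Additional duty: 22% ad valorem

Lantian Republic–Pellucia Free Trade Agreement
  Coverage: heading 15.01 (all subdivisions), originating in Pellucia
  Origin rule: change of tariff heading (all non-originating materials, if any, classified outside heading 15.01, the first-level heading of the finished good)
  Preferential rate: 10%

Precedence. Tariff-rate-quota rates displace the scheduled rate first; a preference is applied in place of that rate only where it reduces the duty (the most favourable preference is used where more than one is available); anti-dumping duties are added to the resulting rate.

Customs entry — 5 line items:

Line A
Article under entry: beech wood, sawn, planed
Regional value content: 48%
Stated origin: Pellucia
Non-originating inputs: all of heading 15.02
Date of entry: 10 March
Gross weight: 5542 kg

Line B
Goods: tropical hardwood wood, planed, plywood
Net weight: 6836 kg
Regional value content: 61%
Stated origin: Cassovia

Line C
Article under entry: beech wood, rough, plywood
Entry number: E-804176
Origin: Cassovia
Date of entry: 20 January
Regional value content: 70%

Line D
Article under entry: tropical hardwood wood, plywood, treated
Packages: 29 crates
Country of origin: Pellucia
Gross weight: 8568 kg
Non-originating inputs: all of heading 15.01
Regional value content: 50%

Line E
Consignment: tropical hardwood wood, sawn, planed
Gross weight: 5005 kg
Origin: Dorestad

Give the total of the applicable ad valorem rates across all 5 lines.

Line A: beech → 15.01; sawn → 15.01.01; planed → 15.01.01.01. Scheduled 29%. quota on 15.01.01.01 exhausted → over-quota 51%; Pellucia agreement on 15.01: RVC < 60%; Pellucia agreement on 15.01: CTH met → 10% available; preferential 10%; anti-dumping (Pellucia, 15.01): +22%; total 10% + 22% = 32%. → 32%.
Line B: tropical hardwood → 15.02; plywood → 15.02.01; planed → 15.02.01.01. Scheduled 3%. quota on 15.02.01 exhausted → over-quota 7%; Cassovia agreement on 15.02: RVC ≥ 55% → 4% available; preferential 4%; anti-dumping (Cassovia, 15.02): +40%; total 4% + 40% = 44%. → 44%.
Line C: beech → 15.01; plywood → 15.01.02; rough → 15.01.02.01. Scheduled 20%. Cassovia agreement on 15.02: 15.01.02.01 not covered. → 20%.
Line D: tropical hardwood → 15.02; plywood → 15.02.01; treated → 15.02.01.03. Scheduled 27%. quota on 15.02.01 exhausted → over-quota 7%; Pellucia agreement on 15.01: 15.02.01.03 not covered; Pellucia agreement on 15.01: 15.02.01.03 not covered. → 7%.
Line E: tropical hardwood → 15.02; sawn → 15.02.02; planed → 15.02.02.01. Scheduled 35%. No special measure applies. → 35%.
Sum: 32% + 44% + 20% + 7% + 35% = 138%.

138%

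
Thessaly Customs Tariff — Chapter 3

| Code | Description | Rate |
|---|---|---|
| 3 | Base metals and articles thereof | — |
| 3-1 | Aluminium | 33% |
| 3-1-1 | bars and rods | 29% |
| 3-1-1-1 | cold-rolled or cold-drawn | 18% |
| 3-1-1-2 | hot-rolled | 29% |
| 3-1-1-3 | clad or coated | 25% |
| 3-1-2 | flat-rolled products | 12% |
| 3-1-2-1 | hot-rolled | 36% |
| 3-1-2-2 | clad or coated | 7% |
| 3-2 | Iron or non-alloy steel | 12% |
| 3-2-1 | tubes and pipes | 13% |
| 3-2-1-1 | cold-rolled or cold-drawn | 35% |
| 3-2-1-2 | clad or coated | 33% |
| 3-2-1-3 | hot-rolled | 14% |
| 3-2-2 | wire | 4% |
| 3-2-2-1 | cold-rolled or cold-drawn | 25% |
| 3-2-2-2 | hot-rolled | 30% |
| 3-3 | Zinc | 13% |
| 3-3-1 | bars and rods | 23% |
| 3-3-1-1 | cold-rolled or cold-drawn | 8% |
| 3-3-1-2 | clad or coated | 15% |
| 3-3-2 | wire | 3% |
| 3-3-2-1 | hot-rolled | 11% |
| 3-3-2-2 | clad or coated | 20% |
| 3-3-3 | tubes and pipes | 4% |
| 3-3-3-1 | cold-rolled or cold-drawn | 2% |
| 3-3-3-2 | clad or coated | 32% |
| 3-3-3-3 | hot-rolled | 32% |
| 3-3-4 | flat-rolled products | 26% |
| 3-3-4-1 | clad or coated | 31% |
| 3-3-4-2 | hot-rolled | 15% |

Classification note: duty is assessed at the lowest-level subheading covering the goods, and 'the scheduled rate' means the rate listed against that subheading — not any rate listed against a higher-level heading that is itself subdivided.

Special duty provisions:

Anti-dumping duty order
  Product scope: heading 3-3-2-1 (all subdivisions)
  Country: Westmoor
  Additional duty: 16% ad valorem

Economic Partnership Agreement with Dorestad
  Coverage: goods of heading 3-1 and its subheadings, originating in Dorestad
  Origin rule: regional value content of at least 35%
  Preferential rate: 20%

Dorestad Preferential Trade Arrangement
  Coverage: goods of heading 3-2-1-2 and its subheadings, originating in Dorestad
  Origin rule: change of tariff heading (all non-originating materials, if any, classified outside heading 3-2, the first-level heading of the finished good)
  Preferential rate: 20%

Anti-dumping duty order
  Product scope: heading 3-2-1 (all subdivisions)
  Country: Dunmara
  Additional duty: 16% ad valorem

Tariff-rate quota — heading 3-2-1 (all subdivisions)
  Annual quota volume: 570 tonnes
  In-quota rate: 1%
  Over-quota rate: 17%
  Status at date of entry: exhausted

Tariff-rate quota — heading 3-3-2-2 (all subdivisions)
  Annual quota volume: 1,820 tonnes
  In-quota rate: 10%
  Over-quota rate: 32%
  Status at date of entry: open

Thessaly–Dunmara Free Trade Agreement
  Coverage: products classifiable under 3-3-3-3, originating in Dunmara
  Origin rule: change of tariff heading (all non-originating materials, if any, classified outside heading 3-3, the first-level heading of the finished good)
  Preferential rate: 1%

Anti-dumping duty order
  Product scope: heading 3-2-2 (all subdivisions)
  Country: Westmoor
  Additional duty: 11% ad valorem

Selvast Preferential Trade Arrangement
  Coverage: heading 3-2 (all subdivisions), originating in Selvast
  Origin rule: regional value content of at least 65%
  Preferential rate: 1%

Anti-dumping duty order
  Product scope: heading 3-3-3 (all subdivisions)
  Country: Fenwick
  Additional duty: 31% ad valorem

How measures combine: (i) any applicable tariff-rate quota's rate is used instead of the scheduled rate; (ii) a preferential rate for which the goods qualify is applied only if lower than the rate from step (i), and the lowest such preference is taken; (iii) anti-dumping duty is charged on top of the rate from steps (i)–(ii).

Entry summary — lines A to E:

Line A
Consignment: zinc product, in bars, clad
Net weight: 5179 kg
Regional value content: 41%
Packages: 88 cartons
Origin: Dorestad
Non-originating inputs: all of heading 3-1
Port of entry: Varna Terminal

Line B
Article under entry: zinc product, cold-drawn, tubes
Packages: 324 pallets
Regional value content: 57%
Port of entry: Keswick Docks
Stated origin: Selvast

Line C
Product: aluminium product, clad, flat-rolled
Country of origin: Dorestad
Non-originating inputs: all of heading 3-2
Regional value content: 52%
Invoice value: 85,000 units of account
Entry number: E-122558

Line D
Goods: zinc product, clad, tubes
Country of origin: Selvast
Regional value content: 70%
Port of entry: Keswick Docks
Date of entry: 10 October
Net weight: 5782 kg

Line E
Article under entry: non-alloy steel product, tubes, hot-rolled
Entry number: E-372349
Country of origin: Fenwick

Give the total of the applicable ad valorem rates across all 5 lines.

73%

Line A: zinc → 3-3; in bars → 3-3-1; clad → 3-3-1-2. Scheduled 15%. Dorestad agreement on 3-1: 3-3-1-2 not covered; Dorestad agreement on 3-2-1-2: 3-3-1-2 not covered. → 15%.
Line B: zinc → 3-3; tubes → 3-3-3; cold-drawn → 3-3-3-1. Scheduled 2%. Selvast agreement on 3-2: 3-3-3-1 not covered. → 2%.
Line C: aluminium → 3-1; flat-rolled → 3-1-2; clad → 3-1-2-2. Scheduled 7%. Dorestad agreement on 3-1: RVC ≥ 35% → 20% available; Dorestad agreement on 3-2-1-2: 3-1-2-2 not covered; preference 20% not lower than 7% → no reduction. → 7%.
Line D: zinc → 3-3; tubes → 3-3-3; clad → 3-3-3-2. Scheduled 32%. Selvast agreement on 3-2: 3-3-3-2 not covered. → 32%.
Line E: non-alloy steel → 3-2; tubes → 3-2-1; hot-rolled → 3-2-1-3. Scheduled 14%. quota on 3-2-1 exhausted → over-quota 17%. → 17%.
Sum: 15% + 2% + 7% + 32% + 17% = 73%.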